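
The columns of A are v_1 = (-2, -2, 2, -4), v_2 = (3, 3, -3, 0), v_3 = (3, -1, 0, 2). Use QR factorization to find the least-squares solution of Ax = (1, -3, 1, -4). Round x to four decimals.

x = (1.4615, 0.4359, 0.9231)

v_1 = (-2, -2, 2, -4); ‖v_1‖ = 5.2915, so e_1 = (-0.3780, -0.3780, 0.3780, -0.7559).
e_1·v_2 = (-0.3780)·3 + (-0.3780)·3 + 0.3780·(-3) + (-0.7559)·0 = -3.4017.
u_2 = v_2 + 3.4017·e_1 = (1.7143, 1.7143, -1.7143, -2.5714).
‖u_2‖ = 3.9279, so e_2 = (0.4364, 0.4364, -0.4364, -0.6547).
e_1·v_3 = (-0.3780)·3 + (-0.3780)·(-1) + 0.3780·0 + (-0.7559)·2 = -2.2678; e_2·v_3 = 0.4364·3 + 0.4364·(-1) + (-0.4364)·0 + (-0.6547)·2 = -0.4364.
u_3 = v_3 + 2.2678·e_1 + 0.4364·e_2 = (2.3333, -1.6667, 0.6667, 0.0000).
‖u_3‖ = 2.9439, so e_3 = (0.7926, -0.5661, 0.2265, 0.0000).
Qᵀb = (4.1576, 1.3093, 2.7175).
Back-substitute: x_3 = 2.7175/2.9439 = 0.9231.
x_2 = (1.3093 + 0.4364·0.9231)/3.9279 = 0.4359.
x_1 = (4.1576 + 3.4017·0.4359 + 2.2678·0.9231)/5.2915 = 1.4615.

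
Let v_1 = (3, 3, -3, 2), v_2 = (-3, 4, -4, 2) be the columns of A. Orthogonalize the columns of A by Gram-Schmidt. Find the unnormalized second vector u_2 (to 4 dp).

u_2 = (-4.8387, 2.1613, -2.1613, 0.7742)

q_1 = v_1/‖v_1‖ = (3, 3, -3, 2)/5.5678 = (0.5388, 0.5388, -0.5388, 0.3592).
r_{12} = q_1·v_2 = 3.4125.
u_2 = v_2 − 3.4125·q_1 = (-4.8387, 2.1613, -2.1613, 0.7742).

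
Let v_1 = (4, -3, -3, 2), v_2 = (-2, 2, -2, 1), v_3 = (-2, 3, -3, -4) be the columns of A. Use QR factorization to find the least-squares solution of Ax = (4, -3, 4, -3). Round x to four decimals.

v_1 = (4, -3, -3, 2); ‖v_1‖ = 6.1644, so q_1 = (0.6489, -0.4867, -0.4867, 0.3244).
q_1·v_2 = 0.6489·(-2) + (-0.4867)·2 + (-0.4867)·(-2) + 0.3244·1 = -0.9733.
u_2 = v_2 + 0.9733·q_1 = (-1.3684, 1.5263, -2.4737, 1.3158).
‖u_2‖ = 3.4717, so q_2 = (-0.3942, 0.4396, -0.7125, 0.3790).
q_1·v_3 = 0.6489·(-2) + (-0.4867)·3 + (-0.4867)·(-3) + 0.3244·(-4) = -2.5955; q_2·v_3 = (-0.3942)·(-2) + 0.4396·3 + (-0.7125)·(-3) + 0.3790·(-4) = 2.7288.
u_3 = v_3 + 2.5955·q_1 − 2.7288·q_2 = (0.7598, 0.5371, -2.3188, -4.1921).
‖u_3‖ = 4.8802, so q_3 = (0.1557, 0.1101, -0.4751, -0.8590).
Qᵀb = (1.1355, -6.8827, 0.9691).
Back-substitute: x_3 = 0.9691/4.8802 = 0.1986.
x_2 = (-6.8827 − 2.7288·0.1986)/3.4717 = -2.1386.
x_1 = (1.1355 + 0.9733·(-2.1386) + 2.5955·0.1986)/6.1644 = -0.0699.

x = (-0.0699, -2.1386, 0.1986)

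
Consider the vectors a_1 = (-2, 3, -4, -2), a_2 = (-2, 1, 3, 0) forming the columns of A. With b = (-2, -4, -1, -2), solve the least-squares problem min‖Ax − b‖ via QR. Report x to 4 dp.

x = (-0.0343, -0.2265)

a_1 = (-2, 3, -4, -2); ‖a_1‖ = 5.7446, so e_1 = (-0.3482, 0.5222, -0.6963, -0.3482).
e_1·a_2 = (-0.3482)·(-2) + 0.5222·1 + (-0.6963)·3 + (-0.3482)·0 = -0.8704.
u_2 = a_2 + 0.8704·e_1 = (-2.3030, 1.4545, 2.3939, -0.3030).
‖u_2‖ = 3.6390, so e_2 = (-0.6329, 0.3997, 0.6579, -0.0833).
Qᵀb = (0.0000, -0.8244).
Back-substitute: x_2 = -0.8244/3.6390 = -0.2265.
x_1 = (0.0000 + 0.8704·(-0.2265))/5.7446 = -0.0343.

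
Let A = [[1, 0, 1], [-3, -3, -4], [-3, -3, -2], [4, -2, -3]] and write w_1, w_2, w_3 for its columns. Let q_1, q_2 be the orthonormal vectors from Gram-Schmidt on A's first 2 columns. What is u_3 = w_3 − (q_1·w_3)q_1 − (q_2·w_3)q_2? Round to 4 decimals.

q_1 = w_1/‖w_1‖ = (1, -3, -3, 4)/5.9161 = (0.1690, -0.5071, -0.5071, 0.6761).
r_{12} = q_1·w_2 = 1.6903.
u_2 = w_2 − 1.6903·q_1 = (-0.2857, -2.1429, -2.1429, -3.1429).
‖u_2‖ = 4.3753, so q_2 = (-0.0653, -0.4898, -0.4898, -0.7183).
r_{13} = q_1·w_3 = 1.1832; r_{23} = q_2·w_3 = 5.0283.
u_3 = w_3 − 1.1832·q_1 − 5.0283·q_2 = (1.1284, -0.9373, 1.0627, -0.1881).

u_3 = (1.1284, -0.9373, 1.0627, -0.1881)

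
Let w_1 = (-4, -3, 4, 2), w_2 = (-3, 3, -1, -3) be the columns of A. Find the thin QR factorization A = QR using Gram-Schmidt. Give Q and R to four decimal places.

Q = [[-0.5963, -0.6982], [-0.4472, 0.4883], [0.5963, -0.0728], [0.2981, -0.5183]], R = [[6.7082, -1.0435], [0.0000, 5.1876]]

w_1 = (-4, -3, 4, 2); ‖w_1‖ = 6.7082, so q_1 = (-0.5963, -0.4472, 0.5963, 0.2981).
q_1·w_2 = (-0.5963)·(-3) + (-0.4472)·3 + 0.5963·(-1) + 0.2981·(-3) = -1.0435.
u_2 = w_2 + 1.0435·q_1 = (-3.6222, 2.5333, -0.3778, -2.6889).
‖u_2‖ = 5.1876, so q_2 = (-0.6982, 0.4883, -0.0728, -0.5183).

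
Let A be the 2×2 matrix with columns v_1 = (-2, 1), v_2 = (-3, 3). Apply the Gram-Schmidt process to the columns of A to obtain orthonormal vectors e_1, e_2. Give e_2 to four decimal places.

e_2 = (0.4472, 0.8944)

v_1 = (-2, 1); ‖v_1‖ = 2.2361, so e_1 = (-0.8944, 0.4472).
e_1·v_2 = (-0.8944)·(-3) + 0.4472·3 = 4.0249.
u_2 = v_2 − 4.0249·e_1 = (0.6000, 1.2000).
‖u_2‖ = 1.3416, so e_2 = (0.4472, 0.8944).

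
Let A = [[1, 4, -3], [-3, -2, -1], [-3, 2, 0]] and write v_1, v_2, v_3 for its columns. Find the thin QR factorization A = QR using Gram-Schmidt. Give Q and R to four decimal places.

v_1 = (1, -3, -3); ‖v_1‖ = 4.3589, so q_1 = (0.2294, -0.6882, -0.6882).
q_1·v_2 = 0.2294·4 + (-0.6882)·(-2) + (-0.6882)·2 = 0.9177.
u_2 = v_2 − 0.9177·q_1 = (3.7895, -1.3684, 2.6316).
‖u_2‖ = 4.8123, so q_2 = (0.7875, -0.2844, 0.5468).
q_1·v_3 = 0.2294·(-3) + (-0.6882)·(-1) + (-0.6882)·0 = 0.0000; q_2·v_3 = 0.7875·(-3) + (-0.2844)·(-1) + 0.5468·0 = -2.0780.
u_3 = v_3 + 0.0000·q_1 + 2.0780·q_2 = (-1.3636, -1.5909, 1.1364).
‖u_3‖ = 2.3837, so q_3 = (-0.5721, -0.6674, 0.4767).

Q = [[0.2294, 0.7875, -0.5721], [-0.6882, -0.2844, -0.6674], [-0.6882, 0.5468, 0.4767]], R = [[4.3589, 0.9177, 0.0000], [0.0000, 4.8123, -2.0780], [0.0000, 0.0000, 2.3837]]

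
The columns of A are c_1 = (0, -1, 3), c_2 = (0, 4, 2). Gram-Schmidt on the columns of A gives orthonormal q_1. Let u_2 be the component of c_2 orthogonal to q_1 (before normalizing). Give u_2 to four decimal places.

u_2 = (0.0000, 4.2000, 1.4000)

c_1 = (0, -1, 3); ‖c_1‖ = 3.1623, so q_1 = (0.0000, -0.3162, 0.9487).
q_1·c_2 = 0.0000·0 + (-0.3162)·4 + 0.9487·2 = 0.6325.
u_2 = c_2 − 0.6325·q_1 = (0.0000, 4.2000, 1.4000).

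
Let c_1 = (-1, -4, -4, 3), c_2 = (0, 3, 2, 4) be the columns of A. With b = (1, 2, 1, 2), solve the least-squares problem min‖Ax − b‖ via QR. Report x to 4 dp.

q_1 = c_1/‖c_1‖ = (-1, -4, -4, 3)/6.4807 = (-0.1543, -0.6172, -0.6172, 0.4629).
r_{12} = q_1·c_2 = -1.2344.
u_2 = c_2 + 1.2344·q_1 = (-0.1905, 2.2381, 1.2381, 4.5714).
‖u_2‖ = 5.2418, so q_2 = (-0.0363, 0.4270, 0.2362, 0.8721).
Qᵀb = (-1.0801, 2.7980).
Back-substitute: x_2 = 2.7980/5.2418 = 0.5338.
x_1 = (-1.0801 + 1.2344·0.5338)/6.4807 = -0.0650.

x = (-0.0650, 0.5338)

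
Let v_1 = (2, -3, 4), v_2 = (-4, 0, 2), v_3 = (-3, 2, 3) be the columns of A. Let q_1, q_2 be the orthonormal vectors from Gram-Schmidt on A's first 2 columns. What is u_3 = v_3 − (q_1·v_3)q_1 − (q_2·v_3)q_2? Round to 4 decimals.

u_3 = (0.6000, 2.0000, 1.2000)

q_1 = v_1/‖v_1‖ = (2, -3, 4)/5.3852 = (0.3714, -0.5571, 0.7428).
r_{12} = q_1·v_2 = 0.0000.
u_2 = v_2 + 0.0000·q_1 = (-4.0000, 0.0000, 2.0000).
‖u_2‖ = 4.4721, so q_2 = (-0.8944, 0.0000, 0.4472).
r_{13} = q_1·v_3 = 0.0000; r_{23} = q_2·v_3 = 4.0249.
u_3 = v_3 + 0.0000·q_1 − 4.0249·q_2 = (0.6000, 2.0000, 1.2000).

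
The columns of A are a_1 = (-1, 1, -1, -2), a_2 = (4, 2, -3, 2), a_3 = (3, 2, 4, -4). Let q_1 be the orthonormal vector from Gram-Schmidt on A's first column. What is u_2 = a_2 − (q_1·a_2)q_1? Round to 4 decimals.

u_2 = (3.5714, 2.4286, -3.4286, 1.1429)

q_1 = a_1/‖a_1‖ = (-1, 1, -1, -2)/2.6458 = (-0.3780, 0.3780, -0.3780, -0.7559).
r_{12} = q_1·a_2 = -1.1339.
u_2 = a_2 + 1.1339·q_1 = (3.5714, 2.4286, -3.4286, 1.1429).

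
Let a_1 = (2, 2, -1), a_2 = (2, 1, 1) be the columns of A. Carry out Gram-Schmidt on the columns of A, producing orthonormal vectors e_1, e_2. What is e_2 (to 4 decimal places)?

e_1 = a_1/‖a_1‖ = (2, 2, -1)/3.0000 = (0.6667, 0.6667, -0.3333).
r_{12} = e_1·a_2 = 1.6667.
u_2 = a_2 − 1.6667·e_1 = (0.8889, -0.1111, 1.5556).
‖u_2‖ = 1.7951, so e_2 = (0.4952, -0.0619, 0.8666).

e_2 = (0.4952, -0.0619, 0.8666)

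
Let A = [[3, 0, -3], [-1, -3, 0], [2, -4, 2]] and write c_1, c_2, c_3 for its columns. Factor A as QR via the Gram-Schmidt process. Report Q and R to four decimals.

Q = [[0.8018, 0.2224, -0.5547], [-0.2673, -0.6968, -0.6656], [0.5345, -0.6819, 0.4992]], R = [[3.7417, -1.3363, -1.3363], [0.0000, 4.8181, -2.0310], [0.0000, 0.0000, 2.6626]]

c_1 = (3, -1, 2); ‖c_1‖ = 3.7417, so e_1 = (0.8018, -0.2673, 0.5345).
e_1·c_2 = 0.8018·0 + (-0.2673)·(-3) + 0.5345·(-4) = -1.3363.
u_2 = c_2 + 1.3363·e_1 = (1.0714, -3.3571, -3.2857).
‖u_2‖ = 4.8181, so e_2 = (0.2224, -0.6968, -0.6819).
e_1·c_3 = 0.8018·(-3) + (-0.2673)·0 + 0.5345·2 = -1.3363; e_2·c_3 = 0.2224·(-3) + (-0.6968)·0 + (-0.6819)·2 = -2.0310.
u_3 = c_3 + 1.3363·e_1 + 2.0310·e_2 = (-1.4769, -1.7723, 1.3292).
‖u_3‖ = 2.6626, so e_3 = (-0.5547, -0.6656, 0.4992).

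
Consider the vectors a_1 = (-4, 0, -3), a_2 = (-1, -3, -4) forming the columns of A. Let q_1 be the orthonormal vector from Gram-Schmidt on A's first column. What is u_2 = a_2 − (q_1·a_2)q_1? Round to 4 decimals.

u_2 = (1.5600, -3.0000, -2.0800)

q_1 = a_1/‖a_1‖ = (-4, 0, -3)/5.0000 = (-0.8000, 0.0000, -0.6000).
r_{12} = q_1·a_2 = 3.2000.
u_2 = a_2 − 3.2000·q_1 = (1.5600, -3.0000, -2.0800).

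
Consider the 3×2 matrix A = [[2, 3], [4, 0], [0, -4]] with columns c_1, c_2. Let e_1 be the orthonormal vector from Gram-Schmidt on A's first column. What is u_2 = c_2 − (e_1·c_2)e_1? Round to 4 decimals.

u_2 = (2.4000, -1.2000, -4.0000)

e_1 = c_1/‖c_1‖ = (2, 4, 0)/4.4721 = (0.4472, 0.8944, 0.0000).
r_{12} = e_1·c_2 = 1.3416.
u_2 = c_2 − 1.3416·e_1 = (2.4000, -1.2000, -4.0000).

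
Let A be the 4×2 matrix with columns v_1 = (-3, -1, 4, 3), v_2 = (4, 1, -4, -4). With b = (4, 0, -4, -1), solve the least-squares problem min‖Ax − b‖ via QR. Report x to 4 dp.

v_1 = (-3, -1, 4, 3); ‖v_1‖ = 5.9161, so q_1 = (-0.5071, -0.1690, 0.6761, 0.5071).
q_1·v_2 = (-0.5071)·4 + (-0.1690)·1 + 0.6761·(-4) + 0.5071·(-4) = -6.9303.
u_2 = v_2 + 6.9303·q_1 = (0.4857, -0.1714, 0.6857, -0.4857).
‖u_2‖ = 0.9856, so q_2 = (0.4928, -0.1739, 0.6957, -0.4928).
Qᵀb = (-5.2400, -0.3189).
Back-substitute: x_2 = -0.3189/0.9856 = -0.3235.
x_1 = (-5.2400 + 6.9303·(-0.3235))/5.9161 = -1.2647.

x = (-1.2647, -0.3235)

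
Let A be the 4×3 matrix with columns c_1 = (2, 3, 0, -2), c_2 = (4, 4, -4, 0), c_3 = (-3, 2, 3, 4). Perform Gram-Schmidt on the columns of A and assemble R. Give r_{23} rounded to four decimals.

r_{23} = -1.3318

c_1 = (2, 3, 0, -2); ‖c_1‖ = 4.1231, so e_1 = (0.4851, 0.7276, 0.0000, -0.4851).
e_1·c_2 = 0.4851·4 + 0.7276·4 + 0.0000·(-4) + (-0.4851)·0 = 4.8507.
u_2 = c_2 − 4.8507·e_1 = (1.6471, 0.4706, -4.0000, 2.3529).
‖u_2‖ = 4.9468, so e_2 = (0.3330, 0.0951, -0.8086, 0.4757).
r_{23} = e_2·c_3 = -1.3318.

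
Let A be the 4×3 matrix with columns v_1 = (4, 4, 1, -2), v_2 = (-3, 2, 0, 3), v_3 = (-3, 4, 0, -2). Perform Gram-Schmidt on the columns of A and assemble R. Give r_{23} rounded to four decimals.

v_1 = (4, 4, 1, -2); ‖v_1‖ = 6.0828, so e_1 = (0.6576, 0.6576, 0.1644, -0.3288).
e_1·v_2 = 0.6576·(-3) + 0.6576·2 + 0.1644·0 + (-0.3288)·3 = -1.6440.
u_2 = v_2 + 1.6440·e_1 = (-1.9189, 3.0811, 0.2703, 2.4595).
‖u_2‖ = 4.3929, so e_2 = (-0.4368, 0.7014, 0.0615, 0.5599).
r_{23} = e_2·v_3 = 2.9963.

r_{23} = 2.9963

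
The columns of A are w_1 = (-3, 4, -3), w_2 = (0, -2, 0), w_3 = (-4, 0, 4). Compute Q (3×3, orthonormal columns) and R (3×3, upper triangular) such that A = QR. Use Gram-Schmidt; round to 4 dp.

w_1 = (-3, 4, -3); ‖w_1‖ = 5.8310, so e_1 = (-0.5145, 0.6860, -0.5145).
e_1·w_2 = (-0.5145)·0 + 0.6860·(-2) + (-0.5145)·0 = -1.3720.
u_2 = w_2 + 1.3720·e_1 = (-0.7059, -1.0588, -0.7059).
‖u_2‖ = 1.4552, so e_2 = (-0.4851, -0.7276, -0.4851).
e_1·w_3 = (-0.5145)·(-4) + 0.6860·0 + (-0.5145)·4 = 0.0000; e_2·w_3 = (-0.4851)·(-4) + (-0.7276)·0 + (-0.4851)·4 = 0.0000.
u_3 = w_3 + 0.0000·e_1 + 0.0000·e_2 = (-4.0000, 0.0000, 4.0000).
‖u_3‖ = 5.6569, so e_3 = (-0.7071, 0.0000, 0.7071).

Q = [[-0.5145, -0.4851, -0.7071], [0.6860, -0.7276, 0.0000], [-0.5145, -0.4851, 0.7071]], R = [[5.8310, -1.3720, 0.0000], [0.0000, 1.4552, 0.0000], [0.0000, 0.0000, 5.6569]]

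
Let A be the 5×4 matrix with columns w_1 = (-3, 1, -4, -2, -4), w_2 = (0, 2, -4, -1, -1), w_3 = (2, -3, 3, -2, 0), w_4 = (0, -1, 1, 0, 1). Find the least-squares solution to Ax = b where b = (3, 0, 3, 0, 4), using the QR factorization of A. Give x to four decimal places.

x = (-0.9565, 0.6472, 0.2322, 0.5094)

w_1 = (-3, 1, -4, -2, -4); ‖w_1‖ = 6.7823, so q_1 = (-0.4423, 0.1474, -0.5898, -0.2949, -0.5898).
q_1·w_2 = (-0.4423)·0 + 0.1474·2 + (-0.5898)·(-4) + (-0.2949)·(-1) + (-0.5898)·(-1) = 3.5386.
u_2 = w_2 − 3.5386·q_1 = (1.5652, 1.4783, -1.9130, 0.0435, 1.0870).
‖u_2‖ = 3.0787, so q_2 = (0.5084, 0.4802, -0.6214, 0.0141, 0.3531).
q_1·w_3 = (-0.4423)·2 + 0.1474·(-3) + (-0.5898)·3 + (-0.2949)·(-2) + (-0.5898)·0 = -2.5065; q_2·w_3 = 0.5084·2 + 0.4802·(-3) + (-0.6214)·3 + 0.0141·(-2) + 0.3531·0 = -2.3161.
u_3 = w_3 + 2.5065·q_1 + 2.3161·q_2 = (2.0688, -1.5183, 0.0826, -2.7064, -0.6606).
‖u_3‖ = 3.7886, so q_3 = (0.5461, -0.4008, 0.0218, -0.7144, -0.1744).
q_1·w_4 = (-0.4423)·0 + 0.1474·(-1) + (-0.5898)·1 + (-0.2949)·0 + (-0.5898)·1 = -1.3270; q_2·w_4 = 0.5084·0 + 0.4802·(-1) + (-0.6214)·1 + 0.0141·0 + 0.3531·1 = -0.7485; q_3·w_4 = 0.5461·0 + (-0.4008)·(-1) + 0.0218·1 + (-0.7144)·0 + (-0.1744)·1 = 0.2482.
u_4 = w_4 + 1.3270·q_1 + 0.7485·q_2 − 0.2482·q_3 = (-0.3420, -0.3455, -0.2531, -0.2034, 0.5249).
‖u_4‖ = 0.7857, so q_4 = (-0.4352, -0.4397, -0.3222, -0.2589, 0.6681).
Qᵀb = (-5.4554, 1.0733, 1.0062, 0.4003).
Back-substitute: x_4 = 0.4003/0.7857 = 0.5094.
x_3 = (1.0062 − 0.2482·0.5094)/3.7886 = 0.2322.
x_2 = (1.0733 + 2.3161·0.2322 + 0.7485·0.5094)/3.0787 = 0.6472.
x_1 = (-5.4554 − 3.5386·0.6472 + 2.5065·0.2322 + 1.3270·0.5094)/6.7823 = -0.9565.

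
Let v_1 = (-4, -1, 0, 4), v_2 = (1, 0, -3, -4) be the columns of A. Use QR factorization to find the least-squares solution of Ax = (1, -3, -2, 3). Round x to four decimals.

v_1 = (-4, -1, 0, 4); ‖v_1‖ = 5.7446, so e_1 = (-0.6963, -0.1741, 0.0000, 0.6963).
e_1·v_2 = (-0.6963)·1 + (-0.1741)·0 + 0.0000·(-3) + 0.6963·(-4) = -3.4816.
u_2 = v_2 + 3.4816·e_1 = (-1.4242, -0.6061, -3.0000, -1.5758).
‖u_2‖ = 3.7254, so e_2 = (-0.3823, -0.1627, -0.8053, -0.4230).
Qᵀb = (1.9149, 0.4474).
Back-substitute: x_2 = 0.4474/3.7254 = 0.1201.
x_1 = (1.9149 + 3.4816·0.1201)/5.7446 = 0.4061.

x = (0.4061, 0.1201)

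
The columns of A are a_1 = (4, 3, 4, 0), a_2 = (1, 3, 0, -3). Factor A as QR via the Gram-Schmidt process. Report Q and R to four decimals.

Q = [[0.6247, -0.0696], [0.4685, 0.5312], [0.6247, -0.3288], [0.0000, -0.7778]], R = [[6.4031, 2.0303], [0.0000, 3.8572]]

a_1 = (4, 3, 4, 0); ‖a_1‖ = 6.4031, so e_1 = (0.6247, 0.4685, 0.6247, 0.0000).
e_1·a_2 = 0.6247·1 + 0.4685·3 + 0.6247·0 + 0.0000·(-3) = 2.0303.
u_2 = a_2 − 2.0303·e_1 = (-0.2683, 2.0488, -1.2683, -3.0000).
‖u_2‖ = 3.8572, so e_2 = (-0.0696, 0.5312, -0.3288, -0.7778).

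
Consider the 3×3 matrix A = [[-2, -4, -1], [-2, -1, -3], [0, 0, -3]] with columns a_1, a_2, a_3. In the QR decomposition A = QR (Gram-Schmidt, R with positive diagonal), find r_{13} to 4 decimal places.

q_1 = a_1/‖a_1‖ = (-2, -2, 0)/2.8284 = (-0.7071, -0.7071, 0.0000).
r_{13} = q_1·a_3 = 2.8284.

r_{13} = 2.8284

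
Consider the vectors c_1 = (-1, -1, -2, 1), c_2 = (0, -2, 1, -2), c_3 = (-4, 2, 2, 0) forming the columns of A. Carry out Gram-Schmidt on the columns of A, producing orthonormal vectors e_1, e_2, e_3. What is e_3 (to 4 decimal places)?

c_1 = (-1, -1, -2, 1); ‖c_1‖ = 2.6458, so e_1 = (-0.3780, -0.3780, -0.7559, 0.3780).
e_1·c_2 = (-0.3780)·0 + (-0.3780)·(-2) + (-0.7559)·1 + 0.3780·(-2) = -0.7559.
u_2 = c_2 + 0.7559·e_1 = (-0.2857, -2.2857, 0.4286, -1.7143).
‖u_2‖ = 2.9032, so e_2 = (-0.0984, -0.7873, 0.1476, -0.5905).
e_1·c_3 = (-0.3780)·(-4) + (-0.3780)·2 + (-0.7559)·2 + 0.3780·0 = -0.7559; e_2·c_3 = (-0.0984)·(-4) + (-0.7873)·2 + 0.1476·2 + (-0.5905)·0 = -0.8857.
u_3 = c_3 + 0.7559·e_1 + 0.8857·e_2 = (-4.3729, 1.0169, 1.5593, -0.2373).
‖u_3‖ = 4.7586, so e_3 = (-0.9189, 0.2137, 0.3277, -0.0499).

e_3 = (-0.9189, 0.2137, 0.3277, -0.0499)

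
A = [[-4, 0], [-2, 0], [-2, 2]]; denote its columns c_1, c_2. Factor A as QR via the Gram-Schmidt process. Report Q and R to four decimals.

Q = [[-0.8165, -0.3651], [-0.4082, -0.1826], [-0.4082, 0.9129]], R = [[4.8990, -0.8165], [0.0000, 1.8257]]

c_1 = (-4, -2, -2); ‖c_1‖ = 4.8990, so e_1 = (-0.8165, -0.4082, -0.4082).
e_1·c_2 = (-0.8165)·0 + (-0.4082)·0 + (-0.4082)·2 = -0.8165.
u_2 = c_2 + 0.8165·e_1 = (-0.6667, -0.3333, 1.6667).
‖u_2‖ = 1.8257, so e_2 = (-0.3651, -0.1826, 0.9129).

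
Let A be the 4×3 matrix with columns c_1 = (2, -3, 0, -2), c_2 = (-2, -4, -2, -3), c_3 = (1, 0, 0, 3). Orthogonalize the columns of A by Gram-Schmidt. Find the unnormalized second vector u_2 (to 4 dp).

u_2 = (-3.6471, -1.5294, -2.0000, -1.3529)

c_1 = (2, -3, 0, -2); ‖c_1‖ = 4.1231, so q_1 = (0.4851, -0.7276, 0.0000, -0.4851).
q_1·c_2 = 0.4851·(-2) + (-0.7276)·(-4) + 0.0000·(-2) + (-0.4851)·(-3) = 3.3955.
u_2 = c_2 − 3.3955·q_1 = (-3.6471, -1.5294, -2.0000, -1.3529).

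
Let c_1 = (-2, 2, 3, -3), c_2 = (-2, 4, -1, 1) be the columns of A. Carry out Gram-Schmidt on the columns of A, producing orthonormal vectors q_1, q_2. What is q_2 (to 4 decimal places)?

q_1 = c_1/‖c_1‖ = (-2, 2, 3, -3)/5.0990 = (-0.3922, 0.3922, 0.5883, -0.5883).
r_{12} = q_1·c_2 = 1.1767.
u_2 = c_2 − 1.1767·q_1 = (-1.5385, 3.5385, -1.6923, 1.6923).
‖u_2‖ = 4.5404, so q_2 = (-0.3388, 0.7793, -0.3727, 0.3727).

q_2 = (-0.3388, 0.7793, -0.3727, 0.3727)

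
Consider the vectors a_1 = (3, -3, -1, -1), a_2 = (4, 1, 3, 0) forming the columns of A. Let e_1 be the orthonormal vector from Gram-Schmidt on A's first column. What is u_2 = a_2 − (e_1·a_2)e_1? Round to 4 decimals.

a_1 = (3, -3, -1, -1); ‖a_1‖ = 4.4721, so e_1 = (0.6708, -0.6708, -0.2236, -0.2236).
e_1·a_2 = 0.6708·4 + (-0.6708)·1 + (-0.2236)·3 + (-0.2236)·0 = 1.3416.
u_2 = a_2 − 1.3416·e_1 = (3.1000, 1.9000, 3.3000, 0.3000).

u_2 = (3.1000, 1.9000, 3.3000, 0.3000)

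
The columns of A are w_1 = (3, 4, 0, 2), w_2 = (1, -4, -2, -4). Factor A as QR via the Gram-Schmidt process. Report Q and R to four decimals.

Q = [[0.5571, 0.6796], [0.7428, -0.2364], [0.0000, -0.4284], [0.3714, -0.5466]], R = [[5.3852, -3.8996], [0.0000, 4.6683]]

w_1 = (3, 4, 0, 2); ‖w_1‖ = 5.3852, so e_1 = (0.5571, 0.7428, 0.0000, 0.3714).
e_1·w_2 = 0.5571·1 + 0.7428·(-4) + 0.0000·(-2) + 0.3714·(-4) = -3.8996.
u_2 = w_2 + 3.8996·e_1 = (3.1724, -1.1034, -2.0000, -2.5517).
‖u_2‖ = 4.6683, so e_2 = (0.6796, -0.2364, -0.4284, -0.5466).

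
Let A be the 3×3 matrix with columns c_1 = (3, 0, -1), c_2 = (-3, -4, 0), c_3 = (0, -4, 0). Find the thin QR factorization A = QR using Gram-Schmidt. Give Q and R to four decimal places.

e_1 = c_1/‖c_1‖ = (3, 0, -1)/3.1623 = (0.9487, 0.0000, -0.3162).
r_{12} = e_1·c_2 = -2.8460.
u_2 = c_2 + 2.8460·e_1 = (-0.3000, -4.0000, -0.9000).
‖u_2‖ = 4.1110, so e_2 = (-0.0730, -0.9730, -0.2189).
r_{13} = e_1·c_3 = 0.0000; r_{23} = e_2·c_3 = 3.8920.
u_3 = c_3 + 0.0000·e_1 − 3.8920·e_2 = (0.2840, -0.2130, 0.8521).
‖u_3‖ = 0.9231, so e_3 = (0.3077, -0.2308, 0.9231).

Q = [[0.9487, -0.0730, 0.3077], [0.0000, -0.9730, -0.2308], [-0.3162, -0.2189, 0.9231]], R = [[3.1623, -2.8460, 0.0000], [0.0000, 4.1110, 3.8920], [0.0000, 0.0000, 0.9231]]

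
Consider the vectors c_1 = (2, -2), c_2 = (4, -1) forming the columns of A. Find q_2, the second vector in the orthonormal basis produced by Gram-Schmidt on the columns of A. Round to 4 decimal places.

q_2 = (0.7071, 0.7071)

q_1 = c_1/‖c_1‖ = (2, -2)/2.8284 = (0.7071, -0.7071).
r_{12} = q_1·c_2 = 3.5355.
u_2 = c_2 − 3.5355·q_1 = (1.5000, 1.5000).
‖u_2‖ = 2.1213, so q_2 = (0.7071, 0.7071).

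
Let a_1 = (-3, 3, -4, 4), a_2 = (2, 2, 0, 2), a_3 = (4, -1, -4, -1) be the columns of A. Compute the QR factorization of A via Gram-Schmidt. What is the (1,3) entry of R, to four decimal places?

r_{13} = -0.4243

a_1 = (-3, 3, -4, 4); ‖a_1‖ = 7.0711, so q_1 = (-0.4243, 0.4243, -0.5657, 0.5657).
r_{13} = q_1·a_3 = -0.4243.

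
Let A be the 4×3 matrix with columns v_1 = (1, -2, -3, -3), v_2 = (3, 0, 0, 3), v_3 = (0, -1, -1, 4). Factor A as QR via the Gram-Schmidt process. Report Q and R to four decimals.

Q = [[0.2085, 0.8044, -0.5541], [-0.4170, -0.1287, -0.4156], [-0.6255, -0.1930, -0.4618], [-0.6255, 0.5470, 0.5541]], R = [[4.7958, -1.2511, -1.4596], [0.0000, 4.0540, 2.5096], [0.0000, 0.0000, 3.0938]]

q_1 = v_1/‖v_1‖ = (1, -2, -3, -3)/4.7958 = (0.2085, -0.4170, -0.6255, -0.6255).
r_{12} = q_1·v_2 = -1.2511.
u_2 = v_2 + 1.2511·q_1 = (3.2609, -0.5217, -0.7826, 2.2174).
‖u_2‖ = 4.0540, so q_2 = (0.8044, -0.1287, -0.1930, 0.5470).
r_{13} = q_1·v_3 = -1.4596; r_{23} = q_2·v_3 = 2.5096.
u_3 = v_3 + 1.4596·q_1 − 2.5096·q_2 = (-1.7143, -1.2857, -1.4286, 1.7143).
‖u_3‖ = 3.0938, so q_3 = (-0.5541, -0.4156, -0.4618, 0.5541).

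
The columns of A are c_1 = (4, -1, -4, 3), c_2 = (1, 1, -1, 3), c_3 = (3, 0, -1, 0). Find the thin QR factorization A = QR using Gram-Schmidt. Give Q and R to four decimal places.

q_1 = c_1/‖c_1‖ = (4, -1, -4, 3)/6.4807 = (0.6172, -0.1543, -0.6172, 0.4629).
r_{12} = q_1·c_2 = 2.4689.
u_2 = c_2 − 2.4689·q_1 = (-0.5238, 1.3810, 0.5238, 1.8571).
‖u_2‖ = 2.4300, so q_2 = (-0.2156, 0.5683, 0.2156, 0.7643).
r_{13} = q_1·c_3 = 2.4689; r_{23} = q_2·c_3 = -0.8622.
u_3 = c_3 − 2.4689·q_1 + 0.8622·q_2 = (1.2903, 0.8710, 0.7097, -0.4839).
‖u_3‖ = 1.7780, so q_3 = (0.7257, 0.4899, 0.3991, -0.2721).

Q = [[0.6172, -0.2156, 0.7257], [-0.1543, 0.5683, 0.4899], [-0.6172, 0.2156, 0.3991], [0.4629, 0.7643, -0.2721]], R = [[6.4807, 2.4689, 2.4689], [0.0000, 2.4300, -0.8622], [0.0000, 0.0000, 1.7780]]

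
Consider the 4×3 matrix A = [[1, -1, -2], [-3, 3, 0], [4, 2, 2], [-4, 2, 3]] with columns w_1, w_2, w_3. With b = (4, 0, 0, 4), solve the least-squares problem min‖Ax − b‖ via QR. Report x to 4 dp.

w_1 = (1, -3, 4, -4); ‖w_1‖ = 6.4807, so e_1 = (0.1543, -0.4629, 0.6172, -0.6172).
e_1·w_2 = 0.1543·(-1) + (-0.4629)·3 + 0.6172·2 + (-0.6172)·2 = -1.5430.
u_2 = w_2 + 1.5430·e_1 = (-0.7619, 2.2857, 2.9524, 1.0476).
‖u_2‖ = 3.9521, so e_2 = (-0.1928, 0.5784, 0.7470, 0.2651).
e_1·w_3 = 0.1543·(-2) + (-0.4629)·0 + 0.6172·2 + (-0.6172)·3 = -0.9258; e_2·w_3 = (-0.1928)·(-2) + 0.5784·0 + 0.7470·2 + 0.2651·3 = 2.6749.
u_3 = w_3 + 0.9258·e_1 − 2.6749·e_2 = (-1.3415, -1.9756, 0.5732, 1.7195).
‖u_3‖ = 2.9980, so e_3 = (-0.4475, -0.6590, 0.1912, 0.5736).
Qᵀb = (-1.8516, 0.2892, 0.5044).
Back-substitute: x_3 = 0.5044/2.9980 = 0.1682.
x_2 = (0.2892 − 2.6749·0.1682)/3.9521 = -0.0407.
x_1 = (-1.8516 + 1.5430·(-0.0407) + 0.9258·0.1682)/6.4807 = -0.2714.

x = (-0.2714, -0.0407, 0.1682)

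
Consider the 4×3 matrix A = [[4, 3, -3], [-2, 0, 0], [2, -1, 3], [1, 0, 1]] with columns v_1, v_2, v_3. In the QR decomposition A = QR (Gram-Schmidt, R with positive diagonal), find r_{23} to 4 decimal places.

v_1 = (4, -2, 2, 1); ‖v_1‖ = 5.0000, so e_1 = (0.8000, -0.4000, 0.4000, 0.2000).
e_1·v_2 = 0.8000·3 + (-0.4000)·0 + 0.4000·(-1) + 0.2000·0 = 2.0000.
u_2 = v_2 − 2.0000·e_1 = (1.4000, 0.8000, -1.8000, -0.4000).
‖u_2‖ = 2.4495, so e_2 = (0.5715, 0.3266, -0.7348, -0.1633).
r_{23} = e_2·v_3 = -4.0825.

r_{23} = -4.0825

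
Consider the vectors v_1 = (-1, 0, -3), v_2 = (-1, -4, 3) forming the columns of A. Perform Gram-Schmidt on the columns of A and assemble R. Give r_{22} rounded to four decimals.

v_1 = (-1, 0, -3); ‖v_1‖ = 3.1623, so q_1 = (-0.3162, 0.0000, -0.9487).
q_1·v_2 = (-0.3162)·(-1) + 0.0000·(-4) + (-0.9487)·3 = -2.5298.
u_2 = v_2 + 2.5298·q_1 = (-1.8000, -4.0000, 0.6000).
r_{22} = ‖u_2‖ = 4.4272.

r_{22} = 4.4272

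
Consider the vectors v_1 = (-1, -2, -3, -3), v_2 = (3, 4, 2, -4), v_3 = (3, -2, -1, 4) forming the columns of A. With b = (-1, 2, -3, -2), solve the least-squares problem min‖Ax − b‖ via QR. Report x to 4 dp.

x = (0.4839, 0.1361, -0.1938)

v_1 = (-1, -2, -3, -3); ‖v_1‖ = 4.7958, so q_1 = (-0.2085, -0.4170, -0.6255, -0.6255).
q_1·v_2 = (-0.2085)·3 + (-0.4170)·4 + (-0.6255)·2 + (-0.6255)·(-4) = -1.0426.
u_2 = v_2 + 1.0426·q_1 = (2.7826, 3.5652, 1.3478, -4.6522).
‖u_2‖ = 6.6267, so q_2 = (0.4199, 0.5380, 0.2034, -0.7020).
q_1·v_3 = (-0.2085)·3 + (-0.4170)·(-2) + (-0.6255)·(-1) + (-0.6255)·4 = -1.6681; q_2·v_3 = 0.4199·3 + 0.5380·(-2) + 0.2034·(-1) + (-0.7020)·4 = -2.8278.
u_3 = v_3 + 1.6681·q_1 + 2.8278·q_2 = (3.8396, -1.1743, -1.4683, 0.9713).
‖u_3‖ = 4.3842, so q_3 = (0.8758, -0.2678, -0.3349, 0.2215).
Qᵀb = (2.5022, 1.4500, -0.8498).
Back-substitute: x_3 = -0.8498/4.3842 = -0.1938.
x_2 = (1.4500 + 2.8278·(-0.1938))/6.6267 = 0.1361.
x_1 = (2.5022 + 1.0426·0.1361 + 1.6681·(-0.1938))/4.7958 = 0.4839.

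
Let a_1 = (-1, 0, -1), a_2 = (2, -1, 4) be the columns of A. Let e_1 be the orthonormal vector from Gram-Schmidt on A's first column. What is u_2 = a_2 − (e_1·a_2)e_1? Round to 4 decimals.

e_1 = a_1/‖a_1‖ = (-1, 0, -1)/1.4142 = (-0.7071, 0.0000, -0.7071).
r_{12} = e_1·a_2 = -4.2426.
u_2 = a_2 + 4.2426·e_1 = (-1.0000, -1.0000, 1.0000).

u_2 = (-1.0000, -1.0000, 1.0000)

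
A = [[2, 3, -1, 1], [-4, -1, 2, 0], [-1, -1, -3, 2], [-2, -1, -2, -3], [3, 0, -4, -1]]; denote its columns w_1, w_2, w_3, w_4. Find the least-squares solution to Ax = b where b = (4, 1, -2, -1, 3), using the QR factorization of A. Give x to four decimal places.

x = (-0.0614, 1.3361, -0.1763, -0.3088)

q_1 = w_1/‖w_1‖ = (2, -4, -1, -2, 3)/5.8310 = (0.3430, -0.6860, -0.1715, -0.3430, 0.5145).
r_{12} = q_1·w_2 = 2.2295.
u_2 = w_2 − 2.2295·q_1 = (2.2353, 0.5294, -0.6176, -0.2353, -1.1471).
‖u_2‖ = 2.6513, so q_2 = (0.8431, 0.1997, -0.2330, -0.0887, -0.4326).
r_{13} = q_1·w_3 = -2.5725; r_{23} = q_2·w_3 = 2.1632.
u_3 = w_3 + 2.5725·q_1 − 2.1632·q_2 = (-1.9414, -0.1967, -2.9372, -2.6904, -1.7406).
‖u_3‖ = 4.7648, so q_3 = (-0.4075, -0.0413, -0.6165, -0.5646, -0.3653).
r_{14} = q_1·w_4 = 0.5145; r_{24} = q_2·w_4 = 1.0761; r_{34} = q_3·w_4 = 0.4189.
u_4 = w_4 − 0.5145·q_1 − 1.0761·q_2 − 0.4189·q_3 = (0.0870, 0.1554, 2.5971, -2.4915, -0.6461).
‖u_4‖ = 3.6609, so q_4 = (0.0238, 0.0424, 0.7094, -0.6806, -0.1765).
Qᵀb = (2.9155, 2.8288, -0.9695, -1.1303).
Back-substitute: x_4 = -1.1303/3.6609 = -0.3088.
x_3 = (-0.9695 − 0.4189·(-0.3088))/4.7648 = -0.1763.
x_2 = (2.8288 − 2.1632·(-0.1763) − 1.0761·(-0.3088))/2.6513 = 1.3361.
x_1 = (2.9155 − 2.2295·1.3361 + 2.5725·(-0.1763) − 0.5145·(-0.3088))/5.8310 = -0.0614.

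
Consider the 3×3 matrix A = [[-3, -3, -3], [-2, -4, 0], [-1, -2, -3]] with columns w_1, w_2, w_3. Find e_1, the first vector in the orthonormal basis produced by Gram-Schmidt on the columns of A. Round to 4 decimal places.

e_1 = (-0.8018, -0.5345, -0.2673)

w_1 = (-3, -2, -1); ‖w_1‖ = 3.7417, so e_1 = (-0.8018, -0.5345, -0.2673).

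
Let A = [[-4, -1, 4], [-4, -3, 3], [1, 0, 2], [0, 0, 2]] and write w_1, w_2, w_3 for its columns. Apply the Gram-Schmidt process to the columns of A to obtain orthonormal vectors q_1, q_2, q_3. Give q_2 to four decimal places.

q_2 = (0.6273, -0.7083, -0.3238, 0.0000)

q_1 = w_1/‖w_1‖ = (-4, -4, 1, 0)/5.7446 = (-0.6963, -0.6963, 0.1741, 0.0000).
r_{12} = q_1·w_2 = 2.7852.
u_2 = w_2 − 2.7852·q_1 = (0.9394, -1.0606, -0.4848, 0.0000).
‖u_2‖ = 1.4975, so q_2 = (0.6273, -0.7083, -0.3238, 0.0000).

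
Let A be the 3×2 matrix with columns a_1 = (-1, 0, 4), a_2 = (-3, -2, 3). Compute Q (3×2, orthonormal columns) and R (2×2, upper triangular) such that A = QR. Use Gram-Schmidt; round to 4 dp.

a_1 = (-1, 0, 4); ‖a_1‖ = 4.1231, so e_1 = (-0.2425, 0.0000, 0.9701).
e_1·a_2 = (-0.2425)·(-3) + 0.0000·(-2) + 0.9701·3 = 3.6380.
u_2 = a_2 − 3.6380·e_1 = (-2.1176, -2.0000, -0.5294).
‖u_2‖ = 2.9605, so e_2 = (-0.7153, -0.6756, -0.1788).

Q = [[-0.2425, -0.7153], [0.0000, -0.6756], [0.9701, -0.1788]], R = [[4.1231, 3.6380], [0.0000, 2.9605]]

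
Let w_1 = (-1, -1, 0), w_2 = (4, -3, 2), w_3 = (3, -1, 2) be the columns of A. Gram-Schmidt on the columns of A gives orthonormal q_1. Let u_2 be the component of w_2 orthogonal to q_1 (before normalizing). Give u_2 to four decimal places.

u_2 = (3.5000, -3.5000, 2.0000)

w_1 = (-1, -1, 0); ‖w_1‖ = 1.4142, so q_1 = (-0.7071, -0.7071, 0.0000).
q_1·w_2 = (-0.7071)·4 + (-0.7071)·(-3) + 0.0000·2 = -0.7071.
u_2 = w_2 + 0.7071·q_1 = (3.5000, -3.5000, 2.0000).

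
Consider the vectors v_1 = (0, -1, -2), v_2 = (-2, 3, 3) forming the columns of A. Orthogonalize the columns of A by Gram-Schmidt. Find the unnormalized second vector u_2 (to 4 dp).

u_2 = (-2.0000, 1.2000, -0.6000)

q_1 = v_1/‖v_1‖ = (0, -1, -2)/2.2361 = (0.0000, -0.4472, -0.8944).
r_{12} = q_1·v_2 = -4.0249.
u_2 = v_2 + 4.0249·q_1 = (-2.0000, 1.2000, -0.6000).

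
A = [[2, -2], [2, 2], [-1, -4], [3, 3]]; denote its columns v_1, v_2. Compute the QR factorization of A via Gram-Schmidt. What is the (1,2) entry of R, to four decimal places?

r_{12} = 3.0641

v_1 = (2, 2, -1, 3); ‖v_1‖ = 4.2426, so e_1 = (0.4714, 0.4714, -0.2357, 0.7071).
r_{12} = e_1·v_2 = 3.0641.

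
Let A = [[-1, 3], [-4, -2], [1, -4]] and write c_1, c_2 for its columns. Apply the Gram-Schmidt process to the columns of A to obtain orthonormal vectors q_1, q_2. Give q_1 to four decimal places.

q_1 = c_1/‖c_1‖ = (-1, -4, 1)/4.2426 = (-0.2357, -0.9428, 0.2357).

q_1 = (-0.2357, -0.9428, 0.2357)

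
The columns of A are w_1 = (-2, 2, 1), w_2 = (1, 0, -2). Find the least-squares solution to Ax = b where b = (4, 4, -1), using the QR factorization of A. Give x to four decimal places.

w_1 = (-2, 2, 1); ‖w_1‖ = 3.0000, so e_1 = (-0.6667, 0.6667, 0.3333).
e_1·w_2 = (-0.6667)·1 + 0.6667·0 + 0.3333·(-2) = -1.3333.
u_2 = w_2 + 1.3333·e_1 = (0.1111, 0.8889, -1.5556).
‖u_2‖ = 1.7951, so e_2 = (0.0619, 0.4952, -0.8666).
Qᵀb = (-0.3333, 3.0949).
Back-substitute: x_2 = 3.0949/1.7951 = 1.7241.
x_1 = (-0.3333 + 1.3333·1.7241)/3.0000 = 0.6552.

x = (0.6552, 1.7241)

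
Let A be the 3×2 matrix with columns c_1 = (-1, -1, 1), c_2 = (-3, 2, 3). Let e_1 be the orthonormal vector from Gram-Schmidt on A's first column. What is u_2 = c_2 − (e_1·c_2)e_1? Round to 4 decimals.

u_2 = (-1.6667, 3.3333, 1.6667)

c_1 = (-1, -1, 1); ‖c_1‖ = 1.7321, so e_1 = (-0.5774, -0.5774, 0.5774).
e_1·c_2 = (-0.5774)·(-3) + (-0.5774)·2 + 0.5774·3 = 2.3094.
u_2 = c_2 − 2.3094·e_1 = (-1.6667, 3.3333, 1.6667).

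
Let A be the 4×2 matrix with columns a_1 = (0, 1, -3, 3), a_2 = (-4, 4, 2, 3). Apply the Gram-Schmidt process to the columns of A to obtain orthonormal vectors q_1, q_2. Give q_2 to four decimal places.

q_2 = (-0.6141, 0.5576, 0.4768, 0.2909)

a_1 = (0, 1, -3, 3); ‖a_1‖ = 4.3589, so q_1 = (0.0000, 0.2294, -0.6882, 0.6882).
q_1·a_2 = 0.0000·(-4) + 0.2294·4 + (-0.6882)·2 + 0.6882·3 = 1.6059.
u_2 = a_2 − 1.6059·q_1 = (-4.0000, 3.6316, 3.1053, 1.8947).
‖u_2‖ = 6.5131, so q_2 = (-0.6141, 0.5576, 0.4768, 0.2909).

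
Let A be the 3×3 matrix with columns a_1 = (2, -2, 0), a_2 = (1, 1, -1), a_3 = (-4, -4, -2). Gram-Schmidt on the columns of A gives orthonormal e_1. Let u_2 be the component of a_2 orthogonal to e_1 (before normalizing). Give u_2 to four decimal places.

u_2 = (1.0000, 1.0000, -1.0000)

a_1 = (2, -2, 0); ‖a_1‖ = 2.8284, so e_1 = (0.7071, -0.7071, 0.0000).
e_1·a_2 = 0.7071·1 + (-0.7071)·1 + 0.0000·(-1) = 0.0000.
u_2 = a_2 + 0.0000·e_1 = (1.0000, 1.0000, -1.0000).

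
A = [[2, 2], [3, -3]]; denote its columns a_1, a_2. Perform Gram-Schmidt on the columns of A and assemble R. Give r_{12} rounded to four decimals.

a_1 = (2, 3); ‖a_1‖ = 3.6056, so q_1 = (0.5547, 0.8321).
r_{12} = q_1·a_2 = -1.3868.

r_{12} = -1.3868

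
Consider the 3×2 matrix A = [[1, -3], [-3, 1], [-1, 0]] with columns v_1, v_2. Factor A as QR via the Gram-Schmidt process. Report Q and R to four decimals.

v_1 = (1, -3, -1); ‖v_1‖ = 3.3166, so q_1 = (0.3015, -0.9045, -0.3015).
q_1·v_2 = 0.3015·(-3) + (-0.9045)·1 + (-0.3015)·0 = -1.8091.
u_2 = v_2 + 1.8091·q_1 = (-2.4545, -0.6364, -0.5455).
‖u_2‖ = 2.5937, so q_2 = (-0.9463, -0.2453, -0.2103).

Q = [[0.3015, -0.9463], [-0.9045, -0.2453], [-0.3015, -0.2103]], R = [[3.3166, -1.8091], [0.0000, 2.5937]]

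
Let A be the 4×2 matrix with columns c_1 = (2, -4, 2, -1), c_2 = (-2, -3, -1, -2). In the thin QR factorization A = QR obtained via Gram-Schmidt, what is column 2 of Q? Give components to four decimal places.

c_1 = (2, -4, 2, -1); ‖c_1‖ = 5.0000, so e_1 = (0.4000, -0.8000, 0.4000, -0.2000).
e_1·c_2 = 0.4000·(-2) + (-0.8000)·(-3) + 0.4000·(-1) + (-0.2000)·(-2) = 1.6000.
u_2 = c_2 − 1.6000·e_1 = (-2.6400, -1.7200, -1.6400, -1.6800).
‖u_2‖ = 3.9294, so e_2 = (-0.6719, -0.4377, -0.4174, -0.4275).

e_2 = (-0.6719, -0.4377, -0.4174, -0.4275)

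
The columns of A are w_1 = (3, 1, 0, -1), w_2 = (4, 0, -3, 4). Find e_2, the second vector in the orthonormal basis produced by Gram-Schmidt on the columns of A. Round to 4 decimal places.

e_1 = w_1/‖w_1‖ = (3, 1, 0, -1)/3.3166 = (0.9045, 0.3015, 0.0000, -0.3015).
r_{12} = e_1·w_2 = 2.4121.
u_2 = w_2 − 2.4121·e_1 = (1.8182, -0.7273, -3.0000, 4.7273).
‖u_2‖ = 5.9314, so e_2 = (0.3065, -0.1226, -0.5058, 0.7970).

e_2 = (0.3065, -0.1226, -0.5058, 0.7970)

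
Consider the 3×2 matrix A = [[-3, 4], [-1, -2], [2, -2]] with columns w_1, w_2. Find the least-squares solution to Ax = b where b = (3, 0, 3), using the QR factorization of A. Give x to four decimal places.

w_1 = (-3, -1, 2); ‖w_1‖ = 3.7417, so q_1 = (-0.8018, -0.2673, 0.5345).
q_1·w_2 = (-0.8018)·4 + (-0.2673)·(-2) + 0.5345·(-2) = -3.7417.
u_2 = w_2 + 3.7417·q_1 = (1.0000, -3.0000, 0.0000).
‖u_2‖ = 3.1623, so q_2 = (0.3162, -0.9487, 0.0000).
Qᵀb = (-0.8018, 0.9487).
Back-substitute: x_2 = 0.9487/3.1623 = 0.3000.
x_1 = (-0.8018 + 3.7417·0.3000)/3.7417 = 0.0857.

x = (0.0857, 0.3000)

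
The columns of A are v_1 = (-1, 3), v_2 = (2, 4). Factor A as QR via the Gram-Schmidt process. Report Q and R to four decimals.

v_1 = (-1, 3); ‖v_1‖ = 3.1623, so q_1 = (-0.3162, 0.9487).
q_1·v_2 = (-0.3162)·2 + 0.9487·4 = 3.1623.
u_2 = v_2 − 3.1623·q_1 = (3.0000, 1.0000).
‖u_2‖ = 3.1623, so q_2 = (0.9487, 0.3162).

Q = [[-0.3162, 0.9487], [0.9487, 0.3162]], R = [[3.1623, 3.1623], [0.0000, 3.1623]]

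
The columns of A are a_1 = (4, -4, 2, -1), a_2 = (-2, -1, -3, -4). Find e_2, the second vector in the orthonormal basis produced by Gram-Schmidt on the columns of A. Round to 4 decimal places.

a_1 = (4, -4, 2, -1); ‖a_1‖ = 6.0828, so e_1 = (0.6576, -0.6576, 0.3288, -0.1644).
e_1·a_2 = 0.6576·(-2) + (-0.6576)·(-1) + 0.3288·(-3) + (-0.1644)·(-4) = -0.9864.
u_2 = a_2 + 0.9864·e_1 = (-1.3514, -1.6486, -2.6757, -4.1622).
‖u_2‖ = 5.3877, so e_2 = (-0.2508, -0.3060, -0.4966, -0.7725).

e_2 = (-0.2508, -0.3060, -0.4966, -0.7725)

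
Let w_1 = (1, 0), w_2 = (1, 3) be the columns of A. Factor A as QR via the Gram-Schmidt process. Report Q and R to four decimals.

q_1 = w_1/‖w_1‖ = (1, 0)/1.0000 = (1.0000, 0.0000).
r_{12} = q_1·w_2 = 1.0000.
u_2 = w_2 − 1.0000·q_1 = (0.0000, 3.0000).
‖u_2‖ = 3.0000, so q_2 = (0.0000, 1.0000).

Q = [[1.0000, 0.0000], [0.0000, 1.0000]], R = [[1.0000, 1.0000], [0.0000, 3.0000]]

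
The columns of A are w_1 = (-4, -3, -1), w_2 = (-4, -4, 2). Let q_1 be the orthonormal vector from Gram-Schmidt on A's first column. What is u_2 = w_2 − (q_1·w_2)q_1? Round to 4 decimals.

w_1 = (-4, -3, -1); ‖w_1‖ = 5.0990, so q_1 = (-0.7845, -0.5883, -0.1961).
q_1·w_2 = (-0.7845)·(-4) + (-0.5883)·(-4) + (-0.1961)·2 = 5.0990.
u_2 = w_2 − 5.0990·q_1 = (0.0000, -1.0000, 3.0000).

u_2 = (0.0000, -1.0000, 3.0000)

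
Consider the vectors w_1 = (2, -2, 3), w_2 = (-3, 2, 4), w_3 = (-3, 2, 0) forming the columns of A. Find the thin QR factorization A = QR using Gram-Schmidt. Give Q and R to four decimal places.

Q = [[0.4851, -0.6032, -0.6331], [-0.4851, 0.4168, -0.7688], [0.7276, 0.6800, -0.0904]], R = [[4.1231, 0.4851, -2.4254], [0.0000, 5.3633, 2.6432], [0.0000, 0.0000, 0.3618]]

w_1 = (2, -2, 3); ‖w_1‖ = 4.1231, so e_1 = (0.4851, -0.4851, 0.7276).
e_1·w_2 = 0.4851·(-3) + (-0.4851)·2 + 0.7276·4 = 0.4851.
u_2 = w_2 − 0.4851·e_1 = (-3.2353, 2.2353, 3.6471).
‖u_2‖ = 5.3633, so e_2 = (-0.6032, 0.4168, 0.6800).
e_1·w_3 = 0.4851·(-3) + (-0.4851)·2 + 0.7276·0 = -2.4254; e_2·w_3 = (-0.6032)·(-3) + 0.4168·2 + 0.6800·0 = 2.6432.
u_3 = w_3 + 2.4254·e_1 − 2.6432·e_2 = (-0.2290, -0.2781, -0.0327).
‖u_3‖ = 0.3618, so e_3 = (-0.6331, -0.7688, -0.0904).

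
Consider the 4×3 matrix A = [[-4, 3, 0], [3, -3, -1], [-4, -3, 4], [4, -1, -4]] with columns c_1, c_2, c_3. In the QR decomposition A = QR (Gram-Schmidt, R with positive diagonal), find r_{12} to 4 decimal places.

c_1 = (-4, 3, -4, 4); ‖c_1‖ = 7.5498, so q_1 = (-0.5298, 0.3974, -0.5298, 0.5298).
r_{12} = q_1·c_2 = -1.7219.

r_{12} = -1.7219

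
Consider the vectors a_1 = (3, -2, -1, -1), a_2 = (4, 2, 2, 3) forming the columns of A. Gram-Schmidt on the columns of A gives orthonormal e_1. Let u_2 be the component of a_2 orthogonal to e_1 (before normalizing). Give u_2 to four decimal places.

u_2 = (3.4000, 2.4000, 2.2000, 3.2000)

e_1 = a_1/‖a_1‖ = (3, -2, -1, -1)/3.8730 = (0.7746, -0.5164, -0.2582, -0.2582).
r_{12} = e_1·a_2 = 0.7746.
u_2 = a_2 − 0.7746·e_1 = (3.4000, 2.4000, 2.2000, 3.2000).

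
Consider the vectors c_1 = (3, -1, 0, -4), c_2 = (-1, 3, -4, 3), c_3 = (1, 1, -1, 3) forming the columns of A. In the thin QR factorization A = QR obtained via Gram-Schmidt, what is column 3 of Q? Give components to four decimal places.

q_3 = (0.7709, -0.0923, 0.1890, 0.6012)

c_1 = (3, -1, 0, -4); ‖c_1‖ = 5.0990, so q_1 = (0.5883, -0.1961, 0.0000, -0.7845).
q_1·c_2 = 0.5883·(-1) + (-0.1961)·3 + 0.0000·(-4) + (-0.7845)·3 = -3.5301.
u_2 = c_2 + 3.5301·q_1 = (1.0769, 2.3077, -4.0000, 0.2308).
‖u_2‖ = 4.7475, so q_2 = (0.2268, 0.4861, -0.8426, 0.0486).
q_1·c_3 = 0.5883·1 + (-0.1961)·1 + 0.0000·(-1) + (-0.7845)·3 = -1.9612; q_2·c_3 = 0.2268·1 + 0.4861·1 + (-0.8426)·(-1) + 0.0486·3 = 1.7013.
u_3 = c_3 + 1.9612·q_1 − 1.7013·q_2 = (1.7679, -0.2116, 0.4334, 1.3788).
‖u_3‖ = 2.2933, so q_3 = (0.7709, -0.0923, 0.1890, 0.6012).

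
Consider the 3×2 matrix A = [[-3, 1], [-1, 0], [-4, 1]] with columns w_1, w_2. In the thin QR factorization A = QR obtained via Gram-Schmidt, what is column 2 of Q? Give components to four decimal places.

e_2 = (0.5661, -0.7926, -0.2265)

w_1 = (-3, -1, -4); ‖w_1‖ = 5.0990, so e_1 = (-0.5883, -0.1961, -0.7845).
e_1·w_2 = (-0.5883)·1 + (-0.1961)·0 + (-0.7845)·1 = -1.3728.
u_2 = w_2 + 1.3728·e_1 = (0.1923, -0.2692, -0.0769).
‖u_2‖ = 0.3397, so e_2 = (0.5661, -0.7926, -0.2265).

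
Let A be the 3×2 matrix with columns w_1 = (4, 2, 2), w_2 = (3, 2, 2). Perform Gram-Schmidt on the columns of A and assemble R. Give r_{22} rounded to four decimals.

r_{22} = 0.5774

w_1 = (4, 2, 2); ‖w_1‖ = 4.8990, so e_1 = (0.8165, 0.4082, 0.4082).
e_1·w_2 = 0.8165·3 + 0.4082·2 + 0.4082·2 = 4.0825.
u_2 = w_2 − 4.0825·e_1 = (-0.3333, 0.3333, 0.3333).
r_{22} = ‖u_2‖ = 0.5774.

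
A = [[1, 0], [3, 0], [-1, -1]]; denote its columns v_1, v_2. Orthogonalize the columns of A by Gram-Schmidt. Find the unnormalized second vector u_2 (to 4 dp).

v_1 = (1, 3, -1); ‖v_1‖ = 3.3166, so e_1 = (0.3015, 0.9045, -0.3015).
e_1·v_2 = 0.3015·0 + 0.9045·0 + (-0.3015)·(-1) = 0.3015.
u_2 = v_2 − 0.3015·e_1 = (-0.0909, -0.2727, -0.9091).

u_2 = (-0.0909, -0.2727, -0.9091)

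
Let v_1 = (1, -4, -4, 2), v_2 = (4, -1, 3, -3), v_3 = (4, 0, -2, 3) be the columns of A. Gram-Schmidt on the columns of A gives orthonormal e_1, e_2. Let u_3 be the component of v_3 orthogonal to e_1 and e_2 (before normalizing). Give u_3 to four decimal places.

v_1 = (1, -4, -4, 2); ‖v_1‖ = 6.0828, so e_1 = (0.1644, -0.6576, -0.6576, 0.3288).
e_1·v_2 = 0.1644·4 + (-0.6576)·(-1) + (-0.6576)·3 + 0.3288·(-3) = -1.6440.
u_2 = v_2 + 1.6440·e_1 = (4.2703, -2.0811, 1.9189, -2.4595).
‖u_2‖ = 5.6831, so e_2 = (0.7514, -0.3662, 0.3377, -0.4328).
e_1·v_3 = 0.1644·4 + (-0.6576)·0 + (-0.6576)·(-2) + 0.3288·3 = 2.9592; e_2·v_3 = 0.7514·4 + (-0.3662)·0 + 0.3377·(-2) + (-0.4328)·3 = 1.0320.
u_3 = v_3 − 2.9592·e_1 − 1.0320·e_2 = (2.7381, 2.3238, -0.4025, 2.4736).

u_3 = (2.7381, 2.3238, -0.4025, 2.4736)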